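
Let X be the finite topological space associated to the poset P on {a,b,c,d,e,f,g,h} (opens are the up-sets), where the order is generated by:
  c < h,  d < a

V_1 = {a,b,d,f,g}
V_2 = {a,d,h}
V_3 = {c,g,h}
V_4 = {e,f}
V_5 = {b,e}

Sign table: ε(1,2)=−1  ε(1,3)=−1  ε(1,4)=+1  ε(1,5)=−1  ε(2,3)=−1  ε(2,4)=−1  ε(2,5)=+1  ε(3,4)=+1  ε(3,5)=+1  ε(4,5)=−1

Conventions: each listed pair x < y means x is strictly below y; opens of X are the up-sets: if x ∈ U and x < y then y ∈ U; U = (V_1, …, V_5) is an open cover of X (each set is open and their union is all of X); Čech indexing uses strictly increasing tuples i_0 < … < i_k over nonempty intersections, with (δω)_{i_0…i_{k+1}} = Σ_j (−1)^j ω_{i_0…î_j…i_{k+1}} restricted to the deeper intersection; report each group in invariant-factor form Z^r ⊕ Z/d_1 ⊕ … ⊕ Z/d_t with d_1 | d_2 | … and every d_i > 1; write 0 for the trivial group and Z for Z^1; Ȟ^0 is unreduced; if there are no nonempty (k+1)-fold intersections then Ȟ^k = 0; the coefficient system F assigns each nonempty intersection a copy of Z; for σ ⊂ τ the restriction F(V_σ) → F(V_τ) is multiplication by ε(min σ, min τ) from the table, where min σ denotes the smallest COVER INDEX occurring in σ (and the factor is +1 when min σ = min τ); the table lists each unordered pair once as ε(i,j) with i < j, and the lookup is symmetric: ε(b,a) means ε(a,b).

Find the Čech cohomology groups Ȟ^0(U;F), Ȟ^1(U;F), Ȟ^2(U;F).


Ȟ^0 = 0; Ȟ^1 = Z ⊕ Z/2; Ȟ^2 = 0

intersection data:
  V12={a,d} V13={g} V14={f} V15={b} V23={h} V45={e}
C dims 5,6; δ0: rk 5, SNF 1^4·2
Ȟ^0 = (5 − 5) − 0 = 0, so Ȟ^0 ≅ 0
Ȟ^1 = (6 − 0) − 5 = 1 plus torsion [2], so Ȟ^1 ≅ Z ⊕ Z/2
Ȟ^2 = (0 − 0) − 0 = 0, so Ȟ^2 ≅ 0


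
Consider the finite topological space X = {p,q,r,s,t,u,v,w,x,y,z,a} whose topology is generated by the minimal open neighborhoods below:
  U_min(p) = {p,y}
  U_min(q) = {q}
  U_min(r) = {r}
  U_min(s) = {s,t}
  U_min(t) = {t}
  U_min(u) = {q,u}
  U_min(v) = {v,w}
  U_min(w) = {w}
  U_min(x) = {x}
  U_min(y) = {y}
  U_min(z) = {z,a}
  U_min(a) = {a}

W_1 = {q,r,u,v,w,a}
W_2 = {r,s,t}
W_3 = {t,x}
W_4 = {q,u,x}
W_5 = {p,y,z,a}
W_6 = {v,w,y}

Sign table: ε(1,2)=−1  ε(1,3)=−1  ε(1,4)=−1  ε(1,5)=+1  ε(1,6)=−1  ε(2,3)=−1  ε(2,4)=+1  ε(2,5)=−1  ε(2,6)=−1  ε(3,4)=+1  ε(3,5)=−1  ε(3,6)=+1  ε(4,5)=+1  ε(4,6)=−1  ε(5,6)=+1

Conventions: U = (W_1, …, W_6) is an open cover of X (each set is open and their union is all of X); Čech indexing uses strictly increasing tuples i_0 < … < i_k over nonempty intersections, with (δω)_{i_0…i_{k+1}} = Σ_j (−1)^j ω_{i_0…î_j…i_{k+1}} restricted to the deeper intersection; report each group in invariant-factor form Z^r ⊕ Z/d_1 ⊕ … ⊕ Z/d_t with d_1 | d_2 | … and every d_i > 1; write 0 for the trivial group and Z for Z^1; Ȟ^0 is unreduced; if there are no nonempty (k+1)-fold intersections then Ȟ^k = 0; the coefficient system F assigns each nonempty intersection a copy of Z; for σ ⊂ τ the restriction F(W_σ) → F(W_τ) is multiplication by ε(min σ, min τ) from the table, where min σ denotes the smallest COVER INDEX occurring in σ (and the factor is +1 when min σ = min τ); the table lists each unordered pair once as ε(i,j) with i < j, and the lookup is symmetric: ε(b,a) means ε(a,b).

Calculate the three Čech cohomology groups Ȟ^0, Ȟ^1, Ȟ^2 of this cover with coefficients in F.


nerve of the cover:
  W12={r} W14={q,u} W15={a} W16={v,w} W23={t} W34={x} W56={y}
C dims 6,7; δ0: rk 6, SNF 1^5·2
Ȟ^0 = (6 − 6) − 0 = 0, so Ȟ^0 ≅ 0
Ȟ^1 = (7 − 0) − 6 = 1 plus torsion [2], so Ȟ^1 ≅ Z ⊕ Z/2
Ȟ^2 = (0 − 0) − 0 = 0, so Ȟ^2 ≅ 0

Ȟ^0 = 0; Ȟ^1 = Z ⊕ Z/2; Ȟ^2 = 0


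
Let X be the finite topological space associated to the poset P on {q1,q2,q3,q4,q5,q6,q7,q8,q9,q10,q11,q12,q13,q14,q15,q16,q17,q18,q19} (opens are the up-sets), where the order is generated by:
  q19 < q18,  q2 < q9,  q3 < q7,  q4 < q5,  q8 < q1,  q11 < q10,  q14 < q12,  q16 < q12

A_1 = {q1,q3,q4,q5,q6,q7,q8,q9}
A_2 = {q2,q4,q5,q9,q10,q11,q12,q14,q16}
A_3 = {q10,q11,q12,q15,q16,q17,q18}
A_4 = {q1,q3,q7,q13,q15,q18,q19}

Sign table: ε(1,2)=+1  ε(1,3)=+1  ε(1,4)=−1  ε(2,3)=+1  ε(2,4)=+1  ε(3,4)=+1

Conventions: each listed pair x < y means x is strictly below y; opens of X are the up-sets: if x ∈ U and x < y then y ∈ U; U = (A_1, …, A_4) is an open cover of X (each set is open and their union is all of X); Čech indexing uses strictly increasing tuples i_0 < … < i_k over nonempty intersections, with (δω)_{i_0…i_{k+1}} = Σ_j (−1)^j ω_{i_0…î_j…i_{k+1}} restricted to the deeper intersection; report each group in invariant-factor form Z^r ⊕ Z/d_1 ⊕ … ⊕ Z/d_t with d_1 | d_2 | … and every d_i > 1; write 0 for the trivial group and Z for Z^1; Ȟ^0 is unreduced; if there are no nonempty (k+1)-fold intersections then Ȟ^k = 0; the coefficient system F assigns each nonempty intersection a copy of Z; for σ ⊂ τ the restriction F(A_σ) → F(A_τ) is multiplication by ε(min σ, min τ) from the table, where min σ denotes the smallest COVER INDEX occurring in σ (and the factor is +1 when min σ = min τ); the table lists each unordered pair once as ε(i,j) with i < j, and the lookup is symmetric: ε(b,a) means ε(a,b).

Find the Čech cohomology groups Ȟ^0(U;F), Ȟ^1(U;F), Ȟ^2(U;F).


Ȟ^0(U;F) ≅ 0; Ȟ^1(U;F) ≅ Z/2; Ȟ^2(U;F) ≅ 0

intersection data:
  A12={q4,q5,q9} A14={q1,q3,q7} A23={q10,q11,q12,q16} A34={q15,q18}
C dims 4,4; δ0: rk 4, SNF 1^3·2
Ȟ^0 = (4 − 4) − 0 = 0, so Ȟ^0 ≅ 0
Ȟ^1 = (4 − 0) − 4 = 0 plus torsion [2], so Ȟ^1 ≅ Z/2
Ȟ^2 = (0 − 0) − 0 = 0, so Ȟ^2 ≅ 0


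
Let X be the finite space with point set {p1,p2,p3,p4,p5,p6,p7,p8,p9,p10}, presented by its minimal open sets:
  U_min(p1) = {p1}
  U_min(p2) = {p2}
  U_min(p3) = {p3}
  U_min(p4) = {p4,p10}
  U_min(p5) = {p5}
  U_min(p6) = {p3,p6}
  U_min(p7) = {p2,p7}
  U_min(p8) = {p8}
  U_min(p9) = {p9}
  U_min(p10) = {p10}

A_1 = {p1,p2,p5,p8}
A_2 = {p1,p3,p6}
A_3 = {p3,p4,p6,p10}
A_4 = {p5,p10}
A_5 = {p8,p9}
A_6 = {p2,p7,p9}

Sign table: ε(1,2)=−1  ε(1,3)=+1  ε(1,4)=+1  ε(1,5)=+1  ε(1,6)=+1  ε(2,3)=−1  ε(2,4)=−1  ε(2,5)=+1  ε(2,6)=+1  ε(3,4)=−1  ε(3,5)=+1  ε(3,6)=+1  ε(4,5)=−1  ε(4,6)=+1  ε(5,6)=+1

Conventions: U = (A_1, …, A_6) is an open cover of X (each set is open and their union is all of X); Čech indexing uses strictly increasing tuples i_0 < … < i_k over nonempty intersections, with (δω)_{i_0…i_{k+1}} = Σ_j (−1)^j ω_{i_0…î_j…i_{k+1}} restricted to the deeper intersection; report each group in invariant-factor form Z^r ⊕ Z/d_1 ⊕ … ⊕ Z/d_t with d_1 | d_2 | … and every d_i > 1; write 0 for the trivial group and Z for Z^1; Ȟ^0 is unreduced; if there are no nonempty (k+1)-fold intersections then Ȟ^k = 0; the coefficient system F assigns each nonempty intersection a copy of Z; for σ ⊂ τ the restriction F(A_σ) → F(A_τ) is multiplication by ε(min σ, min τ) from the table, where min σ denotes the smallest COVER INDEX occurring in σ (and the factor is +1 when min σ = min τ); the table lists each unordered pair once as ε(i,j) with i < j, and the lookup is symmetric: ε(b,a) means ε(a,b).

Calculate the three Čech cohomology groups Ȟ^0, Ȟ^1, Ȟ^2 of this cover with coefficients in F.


nonempty intersections:
  A12={p1} A14={p5} A15={p8} A16={p2} A23={p3,p6} A34={p10} A56={p9}
C dims 6,7; δ0: rk 6, SNF 1^5·2
Ȟ^0: (6−6)−0=0 ⇒ 0
Ȟ^1: (7−0)−6=1 plus torsion [2] ⇒ Z ⊕ Z/2
Ȟ^2: (0−0)−0=0 ⇒ 0

Ȟ^0 = 0,  Ȟ^1 = Z ⊕ Z/2,  Ȟ^2 = 0


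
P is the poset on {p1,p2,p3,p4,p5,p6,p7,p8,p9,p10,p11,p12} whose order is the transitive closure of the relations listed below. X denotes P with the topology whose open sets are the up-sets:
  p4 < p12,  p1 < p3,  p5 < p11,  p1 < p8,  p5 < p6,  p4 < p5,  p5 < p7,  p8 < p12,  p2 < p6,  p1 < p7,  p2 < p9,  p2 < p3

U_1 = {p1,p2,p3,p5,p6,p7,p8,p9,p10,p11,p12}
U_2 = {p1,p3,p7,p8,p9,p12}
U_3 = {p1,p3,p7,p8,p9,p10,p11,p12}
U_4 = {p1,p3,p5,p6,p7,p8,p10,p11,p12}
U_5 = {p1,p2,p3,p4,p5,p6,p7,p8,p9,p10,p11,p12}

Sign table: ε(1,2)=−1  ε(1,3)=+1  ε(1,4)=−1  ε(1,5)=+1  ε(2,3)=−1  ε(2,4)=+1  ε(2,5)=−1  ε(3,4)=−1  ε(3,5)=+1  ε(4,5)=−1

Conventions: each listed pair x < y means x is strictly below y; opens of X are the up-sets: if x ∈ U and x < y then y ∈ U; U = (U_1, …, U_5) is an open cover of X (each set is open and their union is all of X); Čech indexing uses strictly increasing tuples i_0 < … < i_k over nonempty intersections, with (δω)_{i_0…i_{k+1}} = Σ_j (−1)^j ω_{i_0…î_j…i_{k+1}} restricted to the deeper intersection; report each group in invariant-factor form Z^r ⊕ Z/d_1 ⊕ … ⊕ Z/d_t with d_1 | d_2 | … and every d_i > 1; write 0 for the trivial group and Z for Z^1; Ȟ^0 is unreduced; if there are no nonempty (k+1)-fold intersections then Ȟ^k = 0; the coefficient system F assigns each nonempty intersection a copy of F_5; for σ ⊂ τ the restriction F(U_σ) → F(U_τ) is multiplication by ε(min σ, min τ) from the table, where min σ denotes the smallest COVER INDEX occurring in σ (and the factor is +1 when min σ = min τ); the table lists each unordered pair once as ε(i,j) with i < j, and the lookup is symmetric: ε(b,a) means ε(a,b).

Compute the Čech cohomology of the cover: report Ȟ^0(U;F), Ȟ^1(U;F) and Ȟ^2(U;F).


Ȟ^0(U;F) ≅ Z/5, Ȟ^1(U;F) ≅ 0 and Ȟ^2(U;F) ≅ 0

cover nerve:
  U12={p1,p3,p7,p8,p9,p12} U13={p1,p3,p7,p8,p9,p10,p11,p12} U14={p1,p3,p5,p6,p7,p8,p10,p11,p12} U15={p1,p2,p3,p5,p6,p7,p8,p9,p10,p11,p12} U23={p1,p3,p7,p8,p9,p12} U24={p1,p3,p7,p8,p12} U25={p1,p3,p7,p8,p9,p12} U34={p1,p3,p7,p8,p10,p11,p12} U35={p1,p3,p7,p8,p9,p10,p11,p12} U45={p1,p3,p5,p6,p7,p8,p10,p11,p12}
  U123={p1,p3,p7,p8,p9,p12} U124={p1,p3,p7,p8,p12} U125={p1,p3,p7,p8,p9,p12} U134={p1,p3,p7,p8,p10,p11,p12} U135={p1,p3,p7,p8,p9,p10,p11,p12} U145={p1,p3,p5,p6,p7,p8,p10,p11,p12} U234={p1,p3,p7,p8,p12} U235={p1,p3,p7,p8,p9,p12} U245={p1,p3,p7,p8,p12} U345={p1,p3,p7,p8,p10,p11,p12}
  U1234={p1,p3,p7,p8,p12} U1235={p1,p3,p7,p8,p9,p12} U1245={p1,p3,p7,p8,p12} U1345={p1,p3,p7,p8,p10,p11,p12} U2345={p1,p3,p7,p8,p12}
  U12345={p1,p3,p7,p8,p12}
C dims 5,10,10,5; δ0: rk_F5 4; δ1: rk_F5 6; δ2: rk_F5 4
Ȟ^0: (5−4)−0=1 ⇒ Z/5
Ȟ^1: (10−6)−4=0 ⇒ 0
Ȟ^2: (10−4)−6=0 ⇒ 0


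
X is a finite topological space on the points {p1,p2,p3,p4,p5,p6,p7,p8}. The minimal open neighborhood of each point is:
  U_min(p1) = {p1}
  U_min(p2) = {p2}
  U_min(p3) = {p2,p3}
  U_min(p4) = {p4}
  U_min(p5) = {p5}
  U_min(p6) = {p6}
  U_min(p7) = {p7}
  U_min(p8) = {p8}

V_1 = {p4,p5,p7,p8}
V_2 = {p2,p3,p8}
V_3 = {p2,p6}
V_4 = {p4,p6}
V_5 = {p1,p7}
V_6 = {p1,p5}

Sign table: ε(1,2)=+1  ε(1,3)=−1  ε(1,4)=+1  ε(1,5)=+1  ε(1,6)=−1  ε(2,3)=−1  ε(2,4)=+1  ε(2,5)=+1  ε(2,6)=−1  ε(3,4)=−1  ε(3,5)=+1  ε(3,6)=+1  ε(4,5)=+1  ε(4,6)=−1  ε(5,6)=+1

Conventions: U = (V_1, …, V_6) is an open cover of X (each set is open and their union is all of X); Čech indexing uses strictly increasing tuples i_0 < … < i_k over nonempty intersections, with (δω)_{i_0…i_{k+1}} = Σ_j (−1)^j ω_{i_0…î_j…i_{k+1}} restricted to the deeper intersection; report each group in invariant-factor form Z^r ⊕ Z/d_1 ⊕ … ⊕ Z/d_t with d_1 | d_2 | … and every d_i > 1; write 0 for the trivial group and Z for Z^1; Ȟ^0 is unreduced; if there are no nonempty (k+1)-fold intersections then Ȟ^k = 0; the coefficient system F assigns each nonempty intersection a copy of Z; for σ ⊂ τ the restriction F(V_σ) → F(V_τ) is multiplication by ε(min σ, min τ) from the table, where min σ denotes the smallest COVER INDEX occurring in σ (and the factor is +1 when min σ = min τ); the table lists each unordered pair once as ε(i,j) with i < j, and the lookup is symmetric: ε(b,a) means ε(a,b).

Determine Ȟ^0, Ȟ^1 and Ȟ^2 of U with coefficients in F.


Ȟ^0(U;F) ≅ 0; Ȟ^1(U;F) ≅ Z ⊕ Z/2; Ȟ^2(U;F) ≅ 0

nonempty intersections:
  V12={p8} V14={p4} V15={p7} V16={p5} V23={p2} V34={p6} V56={p1}
C dims 6,7; δ0: rk 6, SNF 1^5·2
Ȟ^0: (6−6)−0=0 ⇒ 0
Ȟ^1: (7−0)−6=1 plus torsion [2] ⇒ Z ⊕ Z/2
Ȟ^2: (0−0)−0=0 ⇒ 0


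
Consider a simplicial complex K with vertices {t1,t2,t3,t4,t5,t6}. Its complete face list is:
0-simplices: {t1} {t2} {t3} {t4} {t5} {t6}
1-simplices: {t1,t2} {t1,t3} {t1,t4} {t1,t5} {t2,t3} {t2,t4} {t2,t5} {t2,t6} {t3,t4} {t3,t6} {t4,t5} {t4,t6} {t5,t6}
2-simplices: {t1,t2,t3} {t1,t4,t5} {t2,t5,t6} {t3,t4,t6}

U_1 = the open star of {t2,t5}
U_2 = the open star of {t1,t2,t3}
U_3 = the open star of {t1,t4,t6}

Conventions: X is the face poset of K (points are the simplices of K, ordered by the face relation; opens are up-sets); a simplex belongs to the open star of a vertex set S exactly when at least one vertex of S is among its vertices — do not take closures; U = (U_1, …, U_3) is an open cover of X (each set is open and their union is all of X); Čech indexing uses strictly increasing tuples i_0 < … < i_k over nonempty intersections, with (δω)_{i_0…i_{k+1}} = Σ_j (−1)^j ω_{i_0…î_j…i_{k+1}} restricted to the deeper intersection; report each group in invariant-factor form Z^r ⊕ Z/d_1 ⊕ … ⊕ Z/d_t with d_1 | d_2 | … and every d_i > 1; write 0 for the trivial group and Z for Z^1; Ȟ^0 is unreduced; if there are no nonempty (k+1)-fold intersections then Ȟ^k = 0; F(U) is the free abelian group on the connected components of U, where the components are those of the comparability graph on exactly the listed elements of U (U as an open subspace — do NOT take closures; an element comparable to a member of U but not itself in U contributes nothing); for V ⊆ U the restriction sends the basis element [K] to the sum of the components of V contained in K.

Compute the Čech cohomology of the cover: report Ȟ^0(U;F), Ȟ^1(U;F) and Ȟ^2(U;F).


Ȟ^0 ≅ Z, Ȟ^1 ≅ Z^4, Ȟ^2 ≅ 0

nerve of the cover:
  U1={{t2},{t5},{t1,t2},{t1,t5},{t2,t3},{t2,t4},{t2,t5},{t2,t6},{t4,t5},{t5,t6},{t1,t2,t3},{t1,t4,t5},{t2,t5,t6}} U2={{t1},{t2},{t3},{t1,t2},{t1,t3},{t1,t4},{t1,t5},{t2,t3},{t2,t4},{t2,t5},{t2,t6},{t3,t4},{t3,t6},{t1,t2,t3},{t1,t4,t5},{t2,t5,t6},{t3,t4,t6}} U3={{t1},{t4},{t6},{t1,t2},{t1,t3},{t1,t4},{t1,t5},{t2,t4},{t2,t6},{t3,t4},{t3,t6},{t4,t5},{t4,t6},{t5,t6},{t1,t2,t3},{t1,t4,t5},{t2,t5,t6},{t3,t4,t6}}
  U12={{t2},{t1,t2},{t1,t5},{t2,t3},{t2,t4},{t2,t5},{t2,t6},{t1,t2,t3},{t1,t4,t5},{t2,t5,t6}} U13={{t1,t2},{t1,t5},{t2,t4},{t2,t6},{t4,t5},{t5,t6},{t1,t2,t3},{t1,t4,t5},{t2,t5,t6}} U23={{t1},{t1,t2},{t1,t3},{t1,t4},{t1,t5},{t2,t4},{t2,t6},{t3,t4},{t3,t6},{t1,t2,t3},{t1,t4,t5},{t2,t5,t6},{t3,t4,t6}}
  U123={{t1,t2},{t1,t5},{t2,t4},{t2,t6},{t1,t2,t3},{t1,t4,t5},{t2,t5,t6}}
components per intersection:
  U1: {{t2},{t5},{t1,t2},{t1,t5},{t2,t3},{t2,t4},{t2,t5},{t2,t6},{t4,t5},{t5,t6},{t1,t2,t3},{t1,t4,t5},{t2,t5,t6}}
  U2: {{t1},{t2},{t3},{t1,t2},{t1,t3},{t1,t4},{t1,t5},{t2,t3},{t2,t4},{t2,t5},{t2,t6},{t3,t4},{t3,t6},{t1,t2,t3},{t1,t4,t5},{t2,t5,t6},{t3,t4,t6}}
  U3: {{t1},{t4},{t6},{t1,t2},{t1,t3},{t1,t4},{t1,t5},{t2,t4},{t2,t6},{t3,t4},{t3,t6},{t4,t5},{t4,t6},{t5,t6},{t1,t2,t3},{t1,t4,t5},{t2,t5,t6},{t3,t4,t6}}
  U12: {{t2},{t1,t2},{t2,t3},{t2,t4},{t2,t5},{t2,t6},{t1,t2,t3},{t2,t5,t6}} {{t1,t5},{t1,t4,t5}}
  U13: {{t1,t2},{t1,t2,t3}} {{t1,t5},{t4,t5},{t1,t4,t5}} {{t2,t4}} {{t2,t6},{t5,t6},{t2,t5,t6}}
  U23: {{t1},{t1,t2},{t1,t3},{t1,t4},{t1,t5},{t1,t2,t3},{t1,t4,t5}} {{t2,t4}} {{t2,t6},{t2,t5,t6}} {{t3,t4},{t3,t6},{t3,t4,t6}}
  U123: {{t1,t2},{t1,t2,t3}} {{t1,t5},{t1,t4,t5}} {{t2,t4}} {{t2,t6},{t2,t5,t6}}
C dims 3,10,4; δ0: rk 2, SNF 1^2; δ1: rk 4, SNF 1^4
Ȟ^0 = (3 − 2) − 0 = 1, so Ȟ^0 ≅ Z
Ȟ^1 = (10 − 4) − 2 = 4, so Ȟ^1 ≅ Z^4
Ȟ^2 = (4 − 0) − 4 = 0, so Ȟ^2 ≅ 0


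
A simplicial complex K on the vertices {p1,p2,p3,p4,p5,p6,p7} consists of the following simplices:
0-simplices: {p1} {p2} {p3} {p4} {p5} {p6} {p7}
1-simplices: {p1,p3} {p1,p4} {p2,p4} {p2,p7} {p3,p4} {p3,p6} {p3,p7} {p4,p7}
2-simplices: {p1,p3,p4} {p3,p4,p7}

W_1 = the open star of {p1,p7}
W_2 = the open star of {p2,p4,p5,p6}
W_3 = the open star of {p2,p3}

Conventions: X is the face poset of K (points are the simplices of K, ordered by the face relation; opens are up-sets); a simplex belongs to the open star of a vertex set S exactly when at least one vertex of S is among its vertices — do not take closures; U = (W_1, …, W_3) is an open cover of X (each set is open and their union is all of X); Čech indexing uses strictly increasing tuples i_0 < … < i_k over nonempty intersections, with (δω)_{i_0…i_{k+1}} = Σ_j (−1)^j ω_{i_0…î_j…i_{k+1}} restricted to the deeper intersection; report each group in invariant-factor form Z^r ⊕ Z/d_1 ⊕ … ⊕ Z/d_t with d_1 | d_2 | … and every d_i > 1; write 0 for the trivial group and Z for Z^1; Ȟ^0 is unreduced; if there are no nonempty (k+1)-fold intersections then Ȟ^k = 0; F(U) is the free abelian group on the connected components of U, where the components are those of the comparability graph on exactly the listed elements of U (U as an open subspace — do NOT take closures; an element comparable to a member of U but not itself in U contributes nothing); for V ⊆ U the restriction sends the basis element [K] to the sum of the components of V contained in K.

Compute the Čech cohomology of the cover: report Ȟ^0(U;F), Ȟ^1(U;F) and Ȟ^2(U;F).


Ȟ^0(U;F) ≅ Z^2; Ȟ^1(U;F) ≅ Z; Ȟ^2(U;F) ≅ 0

nerve of the cover:
  W1={{p1},{p7},{p1,p3},{p1,p4},{p2,p7},{p3,p7},{p4,p7},{p1,p3,p4},{p3,p4,p7}} W2={{p2},{p4},{p5},{p6},{p1,p4},{p2,p4},{p2,p7},{p3,p4},{p3,p6},{p4,p7},{p1,p3,p4},{p3,p4,p7}} W3={{p2},{p3},{p1,p3},{p2,p4},{p2,p7},{p3,p4},{p3,p6},{p3,p7},{p1,p3,p4},{p3,p4,p7}}
  W12={{p1,p4},{p2,p7},{p4,p7},{p1,p3,p4},{p3,p4,p7}} W13={{p1,p3},{p2,p7},{p3,p7},{p1,p3,p4},{p3,p4,p7}} W23={{p2},{p2,p4},{p2,p7},{p3,p4},{p3,p6},{p1,p3,p4},{p3,p4,p7}}
  W123={{p2,p7},{p1,p3,p4},{p3,p4,p7}}
components per intersection:
  W1: {{p1},{p1,p3},{p1,p4},{p1,p3,p4}} {{p7},{p2,p7},{p3,p7},{p4,p7},{p3,p4,p7}}
  W2: {{p2},{p4},{p1,p4},{p2,p4},{p2,p7},{p3,p4},{p4,p7},{p1,p3,p4},{p3,p4,p7}} {{p5}} {{p6},{p3,p6}}
  W3: {{p2},{p2,p4},{p2,p7}} {{p3},{p1,p3},{p3,p4},{p3,p6},{p3,p7},{p1,p3,p4},{p3,p4,p7}}
  W12: {{p1,p4},{p1,p3,p4}} {{p2,p7}} {{p4,p7},{p3,p4,p7}}
  W13: {{p1,p3},{p1,p3,p4}} {{p2,p7}} {{p3,p7},{p3,p4,p7}}
  W23: {{p2},{p2,p4},{p2,p7}} {{p3,p4},{p1,p3,p4},{p3,p4,p7}} {{p3,p6}}
  W123: {{p2,p7}} {{p1,p3,p4}} {{p3,p4,p7}}
C dims 7,9,3; δ0: rk 5, SNF 1^5; δ1: rk 3, SNF 1^3
Ȟ^0 = (7 − 5) − 0 = 2, so Ȟ^0 ≅ Z^2
Ȟ^1 = (9 − 3) − 5 = 1, so Ȟ^1 ≅ Z
Ȟ^2 = (3 − 0) − 3 = 0, so Ȟ^2 ≅ 0


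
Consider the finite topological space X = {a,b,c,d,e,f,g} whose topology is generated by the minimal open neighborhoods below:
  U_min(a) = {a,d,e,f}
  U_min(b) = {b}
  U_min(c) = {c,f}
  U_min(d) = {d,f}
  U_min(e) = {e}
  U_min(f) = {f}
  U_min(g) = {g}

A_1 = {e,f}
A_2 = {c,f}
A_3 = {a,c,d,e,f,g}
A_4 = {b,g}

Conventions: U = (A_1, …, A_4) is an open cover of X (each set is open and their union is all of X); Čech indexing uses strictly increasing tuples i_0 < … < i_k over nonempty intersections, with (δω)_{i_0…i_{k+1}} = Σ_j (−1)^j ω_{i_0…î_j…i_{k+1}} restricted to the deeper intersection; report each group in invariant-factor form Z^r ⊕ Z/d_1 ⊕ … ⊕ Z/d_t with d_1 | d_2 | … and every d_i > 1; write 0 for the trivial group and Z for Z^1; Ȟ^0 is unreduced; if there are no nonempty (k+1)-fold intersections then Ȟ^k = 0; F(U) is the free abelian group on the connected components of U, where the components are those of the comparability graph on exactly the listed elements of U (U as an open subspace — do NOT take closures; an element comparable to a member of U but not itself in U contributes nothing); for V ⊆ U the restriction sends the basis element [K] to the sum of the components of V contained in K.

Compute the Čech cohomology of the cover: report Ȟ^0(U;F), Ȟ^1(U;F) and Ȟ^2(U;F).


Ȟ^0(U;F) ≅ Z^3, Ȟ^1(U;F) ≅ 0 and Ȟ^2(U;F) ≅ 0

nerve of the cover:
  A12={f} A13={e,f} A23={c,f} A34={g}
  A123={f}
components per intersection:
  A1: {e} {f}
  A2: {c,f}
  A3: {a,c,d,e,f} {g}
  A4: {b} {g}
  A12: {f}
  A13: {e} {f}
  A23: {c,f}
  A34: {g}
  A123: {f}
C dims 7,5,1; δ0: rk 4, SNF 1^4; δ1: rk 1, SNF 1^1
Ȟ^0 = (7 − 4) − 0 = 3, so Ȟ^0 ≅ Z^3
Ȟ^1 = (5 − 1) − 4 = 0, so Ȟ^1 ≅ 0
Ȟ^2 = (1 − 0) − 1 = 0, so Ȟ^2 ≅ 0


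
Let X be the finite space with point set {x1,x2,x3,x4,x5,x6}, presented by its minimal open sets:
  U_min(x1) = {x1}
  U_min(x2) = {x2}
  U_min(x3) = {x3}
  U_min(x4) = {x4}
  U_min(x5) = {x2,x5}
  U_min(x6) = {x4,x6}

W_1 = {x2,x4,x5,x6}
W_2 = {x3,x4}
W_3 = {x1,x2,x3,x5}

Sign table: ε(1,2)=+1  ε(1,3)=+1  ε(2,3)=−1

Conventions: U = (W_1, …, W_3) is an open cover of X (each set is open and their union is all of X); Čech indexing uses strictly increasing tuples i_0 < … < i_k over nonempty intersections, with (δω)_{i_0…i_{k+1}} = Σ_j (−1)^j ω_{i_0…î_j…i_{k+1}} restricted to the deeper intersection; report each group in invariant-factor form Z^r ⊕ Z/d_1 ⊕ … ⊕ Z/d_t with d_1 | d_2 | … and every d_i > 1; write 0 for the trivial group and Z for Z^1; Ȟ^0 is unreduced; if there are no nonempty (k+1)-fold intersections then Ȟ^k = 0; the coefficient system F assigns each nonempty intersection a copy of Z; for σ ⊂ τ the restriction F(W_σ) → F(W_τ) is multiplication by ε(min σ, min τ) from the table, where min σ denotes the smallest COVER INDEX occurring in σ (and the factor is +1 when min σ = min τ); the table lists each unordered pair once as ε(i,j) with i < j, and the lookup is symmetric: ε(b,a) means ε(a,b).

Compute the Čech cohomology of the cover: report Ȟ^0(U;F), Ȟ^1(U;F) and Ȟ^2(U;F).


cover nerve:
  W12={x4} W13={x2,x5} W23={x3}
C dims 3,3; δ0: rk 3, SNF 1^2·2
Ȟ^0: (3−3)−0=0 ⇒ 0
Ȟ^1: (3−0)−3=0 plus torsion [2] ⇒ Z/2
Ȟ^2: (0−0)−0=0 ⇒ 0

Ȟ^0 = 0, Ȟ^1 = Z/2, Ȟ^2 = 0


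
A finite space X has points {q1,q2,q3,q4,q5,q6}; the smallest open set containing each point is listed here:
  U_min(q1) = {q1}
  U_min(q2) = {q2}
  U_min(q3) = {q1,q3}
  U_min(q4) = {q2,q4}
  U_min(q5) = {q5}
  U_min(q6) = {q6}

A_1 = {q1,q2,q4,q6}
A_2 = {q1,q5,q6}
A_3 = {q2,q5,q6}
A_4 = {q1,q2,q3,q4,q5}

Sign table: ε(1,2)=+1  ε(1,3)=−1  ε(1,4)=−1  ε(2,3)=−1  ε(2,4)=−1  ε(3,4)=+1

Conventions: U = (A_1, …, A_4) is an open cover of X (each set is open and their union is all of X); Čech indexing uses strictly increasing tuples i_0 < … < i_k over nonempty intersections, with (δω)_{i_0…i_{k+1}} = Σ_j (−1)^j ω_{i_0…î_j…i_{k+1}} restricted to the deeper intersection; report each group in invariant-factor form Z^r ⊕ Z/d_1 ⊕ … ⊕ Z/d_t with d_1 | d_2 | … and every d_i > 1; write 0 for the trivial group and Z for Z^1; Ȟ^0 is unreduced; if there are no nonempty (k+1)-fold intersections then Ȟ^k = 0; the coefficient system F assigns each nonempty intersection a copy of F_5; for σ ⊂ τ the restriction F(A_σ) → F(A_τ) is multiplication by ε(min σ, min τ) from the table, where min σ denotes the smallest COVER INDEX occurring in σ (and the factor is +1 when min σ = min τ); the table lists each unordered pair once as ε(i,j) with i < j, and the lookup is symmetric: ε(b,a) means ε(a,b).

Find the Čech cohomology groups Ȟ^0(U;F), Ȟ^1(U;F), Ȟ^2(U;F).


Ȟ^0 = Z/5,  Ȟ^1 = 0,  Ȟ^2 = Z/5

nerve simplices:
  A12={q1,q6} A13={q2,q6} A14={q1,q2,q4} A23={q5,q6} A24={q1,q5} A34={q2,q5}
  A123={q6} A124={q1} A134={q2} A234={q5}
C dims 4,6,4; δ0: rk_F5 3; δ1: rk_F5 3
degree 0: 4−3−0 = 1 → Ȟ^0 ≅ Z/5
degree 1: 6−3−3 = 0 → Ȟ^1 ≅ 0
degree 2: 4−0−3 = 1 → Ȟ^2 ≅ Z/5


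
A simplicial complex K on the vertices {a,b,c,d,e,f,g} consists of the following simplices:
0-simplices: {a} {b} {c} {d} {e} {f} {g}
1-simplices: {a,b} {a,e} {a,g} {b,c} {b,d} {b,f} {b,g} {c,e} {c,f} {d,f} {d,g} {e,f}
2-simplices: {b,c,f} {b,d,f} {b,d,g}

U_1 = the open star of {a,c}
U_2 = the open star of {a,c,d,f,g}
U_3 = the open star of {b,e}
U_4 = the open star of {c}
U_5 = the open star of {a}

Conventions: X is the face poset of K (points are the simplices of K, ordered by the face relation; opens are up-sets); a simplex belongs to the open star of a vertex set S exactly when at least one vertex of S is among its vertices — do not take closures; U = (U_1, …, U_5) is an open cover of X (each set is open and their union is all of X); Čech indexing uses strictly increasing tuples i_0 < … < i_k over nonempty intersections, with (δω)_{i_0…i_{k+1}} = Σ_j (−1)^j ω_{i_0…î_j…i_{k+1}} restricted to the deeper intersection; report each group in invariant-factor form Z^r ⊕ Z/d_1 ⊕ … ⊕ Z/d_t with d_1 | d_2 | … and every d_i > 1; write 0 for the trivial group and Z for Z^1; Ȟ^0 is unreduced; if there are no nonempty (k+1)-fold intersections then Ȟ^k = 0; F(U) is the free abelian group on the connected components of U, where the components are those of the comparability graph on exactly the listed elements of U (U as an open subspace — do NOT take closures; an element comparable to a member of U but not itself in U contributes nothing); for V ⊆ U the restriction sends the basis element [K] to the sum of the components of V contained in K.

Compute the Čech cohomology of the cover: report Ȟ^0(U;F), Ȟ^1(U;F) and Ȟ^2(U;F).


Ȟ^0(U;F) ≅ Z, Ȟ^1(U;F) ≅ Z^3 and Ȟ^2(U;F) ≅ 0

nonempty intersections:
  U1={{a},{c},{a,b},{a,e},{a,g},{b,c},{c,e},{c,f},{b,c,f}} U2={{a},{c},{d},{f},{g},{a,b},{a,e},{a,g},{b,c},{b,d},{b,f},{b,g},{c,e},{c,f},{d,f},{d,g},{e,f},{b,c,f},{b,d,f},{b,d,g}} U3={{b},{e},{a,b},{a,e},{b,c},{b,d},{b,f},{b,g},{c,e},{e,f},{b,c,f},{b,d,f},{b,d,g}} U4={{c},{b,c},{c,e},{c,f},{b,c,f}} U5={{a},{a,b},{a,e},{a,g}}
  U12={{a},{c},{a,b},{a,e},{a,g},{b,c},{c,e},{c,f},{b,c,f}} U13={{a,b},{a,e},{b,c},{c,e},{b,c,f}} U14={{c},{b,c},{c,e},{c,f},{b,c,f}} U15={{a},{a,b},{a,e},{a,g}} U23={{a,b},{a,e},{b,c},{b,d},{b,f},{b,g},{c,e},{e,f},{b,c,f},{b,d,f},{b,d,g}} U24={{c},{b,c},{c,e},{c,f},{b,c,f}} U25={{a},{a,b},{a,e},{a,g}} U34={{b,c},{c,e},{b,c,f}} U35={{a,b},{a,e}}
  U123={{a,b},{a,e},{b,c},{c,e},{b,c,f}} U124={{c},{b,c},{c,e},{c,f},{b,c,f}} U125={{a},{a,b},{a,e},{a,g}} U134={{b,c},{c,e},{b,c,f}} U135={{a,b},{a,e}} U234={{b,c},{c,e},{b,c,f}} U235={{a,b},{a,e}}
  U1234={{b,c},{c,e},{b,c,f}} U1235={{a,b},{a,e}}
components per intersection:
  U1: {{a},{a,b},{a,e},{a,g}} {{c},{b,c},{c,e},{c,f},{b,c,f}}
  U2: {{a},{c},{d},{f},{g},{a,b},{a,e},{a,g},{b,c},{b,d},{b,f},{b,g},{c,e},{c,f},{d,f},{d,g},{e,f},{b,c,f},{b,d,f},{b,d,g}}
  U3: {{b},{a,b},{b,c},{b,d},{b,f},{b,g},{b,c,f},{b,d,f},{b,d,g}} {{e},{a,e},{c,e},{e,f}}
  U4: {{c},{b,c},{c,e},{c,f},{b,c,f}}
  U5: {{a},{a,b},{a,e},{a,g}}
  U12: {{a},{a,b},{a,e},{a,g}} {{c},{b,c},{c,e},{c,f},{b,c,f}}
  U13: {{a,b}} {{a,e}} {{b,c},{b,c,f}} {{c,e}}
  U14: {{c},{b,c},{c,e},{c,f},{b,c,f}}
  U15: {{a},{a,b},{a,e},{a,g}}
  U23: {{a,b}} {{a,e}} {{b,c},{b,d},{b,f},{b,g},{b,c,f},{b,d,f},{b,d,g}} {{c,e}} {{e,f}}
  U24: {{c},{b,c},{c,e},{c,f},{b,c,f}}
  U25: {{a},{a,b},{a,e},{a,g}}
  U34: {{b,c},{b,c,f}} {{c,e}}
  U35: {{a,b}} {{a,e}}
  U123: {{a,b}} {{a,e}} {{b,c},{b,c,f}} {{c,e}}
  U124: {{c},{b,c},{c,e},{c,f},{b,c,f}}
  U125: {{a},{a,b},{a,e},{a,g}}
  U134: {{b,c},{b,c,f}} {{c,e}}
  U135: {{a,b}} {{a,e}}
  U234: {{b,c},{b,c,f}} {{c,e}}
  U235: {{a,b}} {{a,e}}
  U1234: {{b,c},{b,c,f}} {{c,e}}
  U1235: {{a,b}} {{a,e}}
C dims 7,19,14,4; δ0: rk 6, SNF 1^6; δ1: rk 10, SNF 1^10; δ2: rk 4, SNF 1^4
Ȟ^0: (7−6)−0=1 ⇒ Z
Ȟ^1: (19−10)−6=3 ⇒ Z^3
Ȟ^2: (14−4)−10=0 ⇒ 0


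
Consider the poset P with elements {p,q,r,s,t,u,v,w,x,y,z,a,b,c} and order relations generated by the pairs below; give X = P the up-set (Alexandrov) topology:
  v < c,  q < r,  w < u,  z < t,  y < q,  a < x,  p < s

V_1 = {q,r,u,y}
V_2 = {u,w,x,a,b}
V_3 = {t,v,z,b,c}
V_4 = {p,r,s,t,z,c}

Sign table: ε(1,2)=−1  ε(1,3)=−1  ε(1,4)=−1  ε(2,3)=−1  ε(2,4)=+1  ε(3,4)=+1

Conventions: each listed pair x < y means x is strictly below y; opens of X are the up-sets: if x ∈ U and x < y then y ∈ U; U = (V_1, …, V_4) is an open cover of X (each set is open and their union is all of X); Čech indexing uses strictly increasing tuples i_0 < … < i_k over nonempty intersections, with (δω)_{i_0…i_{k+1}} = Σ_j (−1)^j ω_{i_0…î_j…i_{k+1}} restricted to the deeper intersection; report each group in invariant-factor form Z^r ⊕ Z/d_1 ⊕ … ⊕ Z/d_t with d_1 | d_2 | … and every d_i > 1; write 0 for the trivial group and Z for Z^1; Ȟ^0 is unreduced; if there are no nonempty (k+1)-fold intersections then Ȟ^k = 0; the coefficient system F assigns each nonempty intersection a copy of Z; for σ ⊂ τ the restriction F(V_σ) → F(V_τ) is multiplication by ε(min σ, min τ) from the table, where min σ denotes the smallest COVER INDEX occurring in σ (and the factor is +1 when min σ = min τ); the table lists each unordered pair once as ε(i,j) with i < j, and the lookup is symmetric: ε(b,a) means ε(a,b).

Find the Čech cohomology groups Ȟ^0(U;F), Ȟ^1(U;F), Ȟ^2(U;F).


nerve simplices:
  V12={u} V14={r} V23={b} V34={t,z,c}
C dims 4,4; δ0: rk 4, SNF 1^3·2
degree 0: 4−4−0 = 0 → Ȟ^0 ≅ 0
degree 1: 4−0−4 = 0 plus torsion [2] → Ȟ^1 ≅ Z/2
degree 2: 0−0−0 = 0 → Ȟ^2 ≅ 0

Ȟ^0(U;F) ≅ 0; Ȟ^1(U;F) ≅ Z/2; Ȟ^2(U;F) ≅ 0


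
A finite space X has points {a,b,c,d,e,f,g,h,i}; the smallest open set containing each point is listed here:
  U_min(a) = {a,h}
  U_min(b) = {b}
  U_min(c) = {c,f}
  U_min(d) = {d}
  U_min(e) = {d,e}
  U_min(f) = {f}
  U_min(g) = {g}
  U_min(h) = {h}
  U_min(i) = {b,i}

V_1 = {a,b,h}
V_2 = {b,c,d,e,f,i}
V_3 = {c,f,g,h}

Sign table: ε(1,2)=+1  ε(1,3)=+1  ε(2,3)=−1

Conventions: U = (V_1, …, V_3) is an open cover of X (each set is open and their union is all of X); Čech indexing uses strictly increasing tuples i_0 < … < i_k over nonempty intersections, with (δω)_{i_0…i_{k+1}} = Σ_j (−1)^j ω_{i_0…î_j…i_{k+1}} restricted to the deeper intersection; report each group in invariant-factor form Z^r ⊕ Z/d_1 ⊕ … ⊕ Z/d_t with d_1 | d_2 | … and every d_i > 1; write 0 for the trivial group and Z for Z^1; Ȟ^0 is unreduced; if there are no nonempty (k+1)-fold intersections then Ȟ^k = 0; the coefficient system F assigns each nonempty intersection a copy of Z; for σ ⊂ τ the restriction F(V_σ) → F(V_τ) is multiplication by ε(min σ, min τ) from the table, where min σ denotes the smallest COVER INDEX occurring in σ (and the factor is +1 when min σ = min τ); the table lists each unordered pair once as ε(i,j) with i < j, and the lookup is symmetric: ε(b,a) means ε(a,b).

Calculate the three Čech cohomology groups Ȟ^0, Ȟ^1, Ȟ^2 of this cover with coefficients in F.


Ȟ^0 ≅ 0; Ȟ^1 ≅ Z/2; Ȟ^2 ≅ 0

intersection data:
  V12={b} V13={h} V23={c,f}
C dims 3,3; δ0: rk 3, SNF 1^2·2
Ȟ^0 = (3 − 3) − 0 = 0, so Ȟ^0 ≅ 0
Ȟ^1 = (3 − 0) − 3 = 0 plus torsion [2], so Ȟ^1 ≅ Z/2
Ȟ^2 = (0 − 0) − 0 = 0, so Ȟ^2 ≅ 0


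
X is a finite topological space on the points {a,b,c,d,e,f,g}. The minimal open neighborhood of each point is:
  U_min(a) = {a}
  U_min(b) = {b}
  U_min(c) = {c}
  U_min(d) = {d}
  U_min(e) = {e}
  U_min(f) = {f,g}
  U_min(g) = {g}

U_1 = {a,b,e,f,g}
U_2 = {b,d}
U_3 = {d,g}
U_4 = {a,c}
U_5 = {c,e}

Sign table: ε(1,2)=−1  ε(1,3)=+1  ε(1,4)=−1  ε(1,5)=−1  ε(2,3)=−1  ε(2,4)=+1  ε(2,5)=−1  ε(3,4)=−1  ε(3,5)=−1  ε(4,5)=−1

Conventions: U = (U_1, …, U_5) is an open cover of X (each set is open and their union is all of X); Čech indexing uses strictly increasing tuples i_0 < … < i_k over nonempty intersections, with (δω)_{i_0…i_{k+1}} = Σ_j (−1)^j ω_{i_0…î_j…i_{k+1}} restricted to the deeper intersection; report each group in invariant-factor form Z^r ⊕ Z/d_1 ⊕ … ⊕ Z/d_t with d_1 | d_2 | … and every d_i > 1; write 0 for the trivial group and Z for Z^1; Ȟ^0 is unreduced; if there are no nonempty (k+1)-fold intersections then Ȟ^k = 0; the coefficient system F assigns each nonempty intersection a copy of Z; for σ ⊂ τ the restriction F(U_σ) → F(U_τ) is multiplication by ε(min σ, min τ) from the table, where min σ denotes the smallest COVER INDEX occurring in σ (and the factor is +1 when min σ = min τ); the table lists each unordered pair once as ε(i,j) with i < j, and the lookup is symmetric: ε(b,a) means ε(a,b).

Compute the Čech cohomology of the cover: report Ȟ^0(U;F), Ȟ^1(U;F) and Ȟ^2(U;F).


nonempty overlaps:
  U12={b} U13={g} U14={a} U15={e} U23={d} U45={c}
C dims 5,6; δ0: rk 5, SNF 1^4·2
degree 0: 5−5−0 = 0 → Ȟ^0 ≅ 0
degree 1: 6−0−5 = 1 plus torsion [2] → Ȟ^1 ≅ Z ⊕ Z/2
degree 2: 0−0−0 = 0 → Ȟ^2 ≅ 0

Ȟ^0 = 0; Ȟ^1 = Z ⊕ Z/2; Ȟ^2 = 0


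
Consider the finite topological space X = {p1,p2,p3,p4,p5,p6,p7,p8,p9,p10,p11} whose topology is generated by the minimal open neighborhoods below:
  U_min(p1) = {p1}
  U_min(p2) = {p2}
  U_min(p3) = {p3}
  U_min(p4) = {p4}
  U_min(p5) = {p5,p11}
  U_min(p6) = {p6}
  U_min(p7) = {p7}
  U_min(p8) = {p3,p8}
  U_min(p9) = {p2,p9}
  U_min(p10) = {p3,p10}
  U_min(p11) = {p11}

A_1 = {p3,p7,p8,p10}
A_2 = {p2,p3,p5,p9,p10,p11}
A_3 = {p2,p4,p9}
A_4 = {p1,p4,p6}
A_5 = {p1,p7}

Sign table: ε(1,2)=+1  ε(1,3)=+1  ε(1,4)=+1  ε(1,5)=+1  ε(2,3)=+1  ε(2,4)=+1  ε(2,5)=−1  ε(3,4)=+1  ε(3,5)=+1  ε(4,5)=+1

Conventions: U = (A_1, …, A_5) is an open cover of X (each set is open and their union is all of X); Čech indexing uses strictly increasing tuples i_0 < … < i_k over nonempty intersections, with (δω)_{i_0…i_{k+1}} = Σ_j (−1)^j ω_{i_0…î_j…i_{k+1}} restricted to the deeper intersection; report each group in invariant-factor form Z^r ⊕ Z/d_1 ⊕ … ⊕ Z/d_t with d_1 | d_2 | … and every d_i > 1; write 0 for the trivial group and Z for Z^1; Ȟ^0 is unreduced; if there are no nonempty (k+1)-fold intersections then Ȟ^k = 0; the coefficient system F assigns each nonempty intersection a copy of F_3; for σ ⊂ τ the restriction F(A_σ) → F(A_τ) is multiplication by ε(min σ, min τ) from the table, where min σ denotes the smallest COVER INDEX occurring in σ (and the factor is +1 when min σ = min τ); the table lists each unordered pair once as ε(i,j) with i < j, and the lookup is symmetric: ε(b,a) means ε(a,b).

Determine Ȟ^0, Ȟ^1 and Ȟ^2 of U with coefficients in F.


nerve simplices:
  A12={p3,p10} A15={p7} A23={p2,p9} A34={p4} A45={p1}
C dims 5,5; δ0: rk_F3 4
degree 0: 5−4−0 = 1 → Ȟ^0 ≅ Z/3
degree 1: 5−0−4 = 1 → Ȟ^1 ≅ Z/3
degree 2: 0−0−0 = 0 → Ȟ^2 ≅ 0

Ȟ^0(U;F) ≅ Z/3, Ȟ^1(U;F) ≅ Z/3 and Ȟ^2(U;F) ≅ 0


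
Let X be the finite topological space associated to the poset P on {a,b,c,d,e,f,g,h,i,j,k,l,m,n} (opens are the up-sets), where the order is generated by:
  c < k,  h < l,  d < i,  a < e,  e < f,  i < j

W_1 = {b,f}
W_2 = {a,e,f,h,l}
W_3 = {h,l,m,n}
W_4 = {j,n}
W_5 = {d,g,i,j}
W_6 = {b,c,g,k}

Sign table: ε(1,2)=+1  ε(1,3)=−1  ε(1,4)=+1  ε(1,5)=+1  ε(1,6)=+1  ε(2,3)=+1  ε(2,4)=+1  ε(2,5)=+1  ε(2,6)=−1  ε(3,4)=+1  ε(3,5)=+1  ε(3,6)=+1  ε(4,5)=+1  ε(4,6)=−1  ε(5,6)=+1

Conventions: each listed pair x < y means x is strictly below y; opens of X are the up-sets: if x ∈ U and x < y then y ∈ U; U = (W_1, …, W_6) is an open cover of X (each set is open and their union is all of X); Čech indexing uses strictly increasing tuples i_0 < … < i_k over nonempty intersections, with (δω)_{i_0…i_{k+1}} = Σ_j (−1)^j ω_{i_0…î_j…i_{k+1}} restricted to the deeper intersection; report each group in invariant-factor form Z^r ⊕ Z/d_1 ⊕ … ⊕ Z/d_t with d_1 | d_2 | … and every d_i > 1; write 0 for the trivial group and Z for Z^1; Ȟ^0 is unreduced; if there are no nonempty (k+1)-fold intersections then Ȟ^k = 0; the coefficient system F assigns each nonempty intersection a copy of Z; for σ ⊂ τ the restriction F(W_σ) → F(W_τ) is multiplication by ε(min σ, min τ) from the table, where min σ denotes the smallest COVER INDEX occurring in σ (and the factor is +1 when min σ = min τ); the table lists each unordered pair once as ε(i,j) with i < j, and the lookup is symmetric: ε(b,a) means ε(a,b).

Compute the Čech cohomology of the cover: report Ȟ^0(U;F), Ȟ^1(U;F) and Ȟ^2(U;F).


Ȟ^0 ≅ Z, Ȟ^1 ≅ Z, Ȟ^2 ≅ 0

nerve of the cover:
  W12={f} W16={b} W23={h,l} W34={n} W45={j} W56={g}
C dims 6,6; δ0: rk 5, SNF 1^5
Ȟ^0 = (6 − 5) − 0 = 1, so Ȟ^0 ≅ Z
Ȟ^1 = (6 − 0) − 5 = 1, so Ȟ^1 ≅ Z
Ȟ^2 = (0 − 0) − 0 = 0, so Ȟ^2 ≅ 0


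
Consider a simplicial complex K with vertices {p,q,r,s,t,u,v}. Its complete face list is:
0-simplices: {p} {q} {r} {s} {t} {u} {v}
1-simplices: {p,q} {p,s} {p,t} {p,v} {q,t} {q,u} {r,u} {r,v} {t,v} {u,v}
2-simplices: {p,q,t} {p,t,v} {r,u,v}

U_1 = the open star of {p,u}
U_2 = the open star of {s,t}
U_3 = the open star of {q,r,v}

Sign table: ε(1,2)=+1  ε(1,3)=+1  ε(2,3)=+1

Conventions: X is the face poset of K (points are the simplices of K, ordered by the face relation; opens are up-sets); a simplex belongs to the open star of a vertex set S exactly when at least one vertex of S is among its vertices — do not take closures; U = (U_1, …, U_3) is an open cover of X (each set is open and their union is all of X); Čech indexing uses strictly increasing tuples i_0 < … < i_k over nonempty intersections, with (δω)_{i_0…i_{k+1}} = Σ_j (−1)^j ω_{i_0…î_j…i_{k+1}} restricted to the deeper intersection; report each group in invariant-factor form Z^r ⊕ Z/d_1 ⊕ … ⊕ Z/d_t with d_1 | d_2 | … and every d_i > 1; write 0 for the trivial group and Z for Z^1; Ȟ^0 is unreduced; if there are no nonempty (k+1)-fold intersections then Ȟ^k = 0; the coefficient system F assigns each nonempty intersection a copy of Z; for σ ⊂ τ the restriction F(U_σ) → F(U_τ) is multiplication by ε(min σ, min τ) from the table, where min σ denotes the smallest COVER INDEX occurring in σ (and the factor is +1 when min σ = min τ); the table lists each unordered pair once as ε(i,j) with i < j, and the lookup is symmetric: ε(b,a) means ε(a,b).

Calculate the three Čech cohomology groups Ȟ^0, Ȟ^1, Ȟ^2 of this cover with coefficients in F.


intersection data:
  U1={{p},{u},{p,q},{p,s},{p,t},{p,v},{q,u},{r,u},{u,v},{p,q,t},{p,t,v},{r,u,v}} U2={{s},{t},{p,s},{p,t},{q,t},{t,v},{p,q,t},{p,t,v}} U3={{q},{r},{v},{p,q},{p,v},{q,t},{q,u},{r,u},{r,v},{t,v},{u,v},{p,q,t},{p,t,v},{r,u,v}}
  U12={{p,s},{p,t},{p,q,t},{p,t,v}} U13={{p,q},{p,v},{q,u},{r,u},{u,v},{p,q,t},{p,t,v},{r,u,v}} U23={{q,t},{t,v},{p,q,t},{p,t,v}}
  U123={{p,q,t},{p,t,v}}
C dims 3,3,1; δ0: rk 2, SNF 1^2; δ1: rk 1, SNF 1^1
Ȟ^0 = (3 − 2) − 0 = 1, so Ȟ^0 ≅ Z
Ȟ^1 = (3 − 1) − 2 = 0, so Ȟ^1 ≅ 0
Ȟ^2 = (1 − 0) − 1 = 0, so Ȟ^2 ≅ 0

Ȟ^0(U;F) ≅ Z, Ȟ^1(U;F) ≅ 0, Ȟ^2(U;F) ≅ 0


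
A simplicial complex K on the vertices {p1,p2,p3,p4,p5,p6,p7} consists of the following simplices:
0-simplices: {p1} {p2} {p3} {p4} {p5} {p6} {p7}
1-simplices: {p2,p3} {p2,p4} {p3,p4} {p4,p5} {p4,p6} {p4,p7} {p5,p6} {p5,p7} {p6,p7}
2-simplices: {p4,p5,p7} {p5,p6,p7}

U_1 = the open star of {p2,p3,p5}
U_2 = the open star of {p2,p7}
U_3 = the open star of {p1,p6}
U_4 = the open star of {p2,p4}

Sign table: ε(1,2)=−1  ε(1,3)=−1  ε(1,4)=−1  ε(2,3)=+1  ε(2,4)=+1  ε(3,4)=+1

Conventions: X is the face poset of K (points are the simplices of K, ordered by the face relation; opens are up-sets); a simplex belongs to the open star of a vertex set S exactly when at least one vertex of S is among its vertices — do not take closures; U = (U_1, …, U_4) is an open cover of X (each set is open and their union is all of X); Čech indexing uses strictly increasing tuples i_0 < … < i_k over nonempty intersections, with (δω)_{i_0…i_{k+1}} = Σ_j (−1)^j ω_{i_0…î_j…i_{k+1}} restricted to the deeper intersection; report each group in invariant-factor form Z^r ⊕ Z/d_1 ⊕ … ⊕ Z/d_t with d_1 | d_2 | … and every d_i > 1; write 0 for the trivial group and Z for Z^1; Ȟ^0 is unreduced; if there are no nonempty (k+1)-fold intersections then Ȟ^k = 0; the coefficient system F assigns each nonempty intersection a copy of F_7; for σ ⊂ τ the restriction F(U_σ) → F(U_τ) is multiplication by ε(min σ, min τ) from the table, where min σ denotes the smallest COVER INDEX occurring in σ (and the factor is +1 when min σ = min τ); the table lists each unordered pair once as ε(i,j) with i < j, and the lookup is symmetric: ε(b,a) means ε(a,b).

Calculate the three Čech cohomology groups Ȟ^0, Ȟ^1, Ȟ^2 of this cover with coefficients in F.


nerve simplices:
  U1={{p2},{p3},{p5},{p2,p3},{p2,p4},{p3,p4},{p4,p5},{p5,p6},{p5,p7},{p4,p5,p7},{p5,p6,p7}} U2={{p2},{p7},{p2,p3},{p2,p4},{p4,p7},{p5,p7},{p6,p7},{p4,p5,p7},{p5,p6,p7}} U3={{p1},{p6},{p4,p6},{p5,p6},{p6,p7},{p5,p6,p7}} U4={{p2},{p4},{p2,p3},{p2,p4},{p3,p4},{p4,p5},{p4,p6},{p4,p7},{p4,p5,p7}}
  U12={{p2},{p2,p3},{p2,p4},{p5,p7},{p4,p5,p7},{p5,p6,p7}} U13={{p5,p6},{p5,p6,p7}} U14={{p2},{p2,p3},{p2,p4},{p3,p4},{p4,p5},{p4,p5,p7}} U23={{p6,p7},{p5,p6,p7}} U24={{p2},{p2,p3},{p2,p4},{p4,p7},{p4,p5,p7}} U34={{p4,p6}}
  U123={{p5,p6,p7}} U124={{p2},{p2,p3},{p2,p4},{p4,p5,p7}}
C dims 4,6,2; δ0: rk_F7 3; δ1: rk_F7 2
degree 0: 4−3−0 = 1 → Ȟ^0 ≅ Z/7
degree 1: 6−2−3 = 1 → Ȟ^1 ≅ Z/7
degree 2: 2−0−2 = 0 → Ȟ^2 ≅ 0

Ȟ^0 = Z/7, Ȟ^1 = Z/7, Ȟ^2 = 0
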